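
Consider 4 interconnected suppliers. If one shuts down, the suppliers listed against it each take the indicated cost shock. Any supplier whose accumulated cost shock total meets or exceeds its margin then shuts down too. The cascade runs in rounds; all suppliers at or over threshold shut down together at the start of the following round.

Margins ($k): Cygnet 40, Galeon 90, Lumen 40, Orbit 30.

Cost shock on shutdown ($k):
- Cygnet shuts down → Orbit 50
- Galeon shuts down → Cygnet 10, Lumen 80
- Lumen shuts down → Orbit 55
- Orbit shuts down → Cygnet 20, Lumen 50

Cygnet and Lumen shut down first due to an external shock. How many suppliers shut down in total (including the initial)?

Round 1 — Cygnet, Lumen shut down (initial).
  Orbit: +50+55 → 105 ≥ 30
Round 2 — Orbit shuts down.
No further shutdowns.

3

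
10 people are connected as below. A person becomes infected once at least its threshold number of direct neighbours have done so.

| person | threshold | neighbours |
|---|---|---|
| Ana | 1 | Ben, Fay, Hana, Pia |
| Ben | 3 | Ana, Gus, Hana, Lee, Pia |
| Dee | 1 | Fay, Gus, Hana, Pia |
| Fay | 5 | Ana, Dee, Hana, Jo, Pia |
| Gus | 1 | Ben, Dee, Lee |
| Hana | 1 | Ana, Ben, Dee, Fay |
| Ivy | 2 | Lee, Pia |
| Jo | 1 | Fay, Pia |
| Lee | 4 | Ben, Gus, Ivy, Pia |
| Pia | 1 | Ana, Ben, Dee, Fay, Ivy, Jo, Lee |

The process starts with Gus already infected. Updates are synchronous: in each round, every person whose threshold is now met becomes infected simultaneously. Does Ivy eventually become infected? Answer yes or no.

Round 1 — Gus becomes infected (initial).
Round 2 — checking thresholds:
  Ben: 1 of 5 neighbours < 3, holds.
  Dee: 1 of 4 neighbours ≥ 1, becomes infected.
  Lee: 1 of 4 neighbours < 4, holds.
Round 3 — checking thresholds:
  Ben: 1 of 5 neighbours < 3, holds.
  Fay: 1 of 5 neighbours < 5, holds.
  Hana: 1 of 4 neighbours ≥ 1, becomes infected.
  Lee: 1 of 4 neighbours < 4, holds.
  Pia: 1 of 7 neighbours ≥ 1, becomes infected.
Round 4 — checking thresholds:
  Ana: 2 of 4 neighbours ≥ 1, becomes infected.
  Ben: 3 of 5 neighbours ≥ 3, becomes infected.
  Fay: 3 of 5 neighbours < 5, holds.
  Ivy: 1 of 2 neighbours < 2, holds.
  Jo: 1 of 2 neighbours ≥ 1, becomes infected.
  Lee: 2 of 4 neighbours < 4, holds.
Round 5 — checking thresholds:
  Fay: 5 of 5 neighbours ≥ 5, becomes infected.
  Ivy: 1 of 2 neighbours < 2, holds.
  Lee: 3 of 4 neighbours < 4, holds.
Round 6 — no new infections; cascade stops.

no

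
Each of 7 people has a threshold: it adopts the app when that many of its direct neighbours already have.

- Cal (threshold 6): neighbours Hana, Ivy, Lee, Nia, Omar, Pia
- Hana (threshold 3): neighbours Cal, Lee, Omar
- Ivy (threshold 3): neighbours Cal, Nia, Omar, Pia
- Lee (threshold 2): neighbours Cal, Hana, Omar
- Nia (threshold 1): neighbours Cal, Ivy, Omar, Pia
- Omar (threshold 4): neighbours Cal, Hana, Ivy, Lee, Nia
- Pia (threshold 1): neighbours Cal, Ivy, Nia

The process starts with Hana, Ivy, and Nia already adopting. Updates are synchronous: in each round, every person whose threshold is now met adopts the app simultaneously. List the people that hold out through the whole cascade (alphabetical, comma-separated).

Round 1 — Hana, Ivy, Nia adopt the app (initial).
Round 2 — checking thresholds:
  Cal: 3 of 6 neighbours < 6, below threshold.
  Lee: 1 of 3 neighbours < 2, below threshold.
  Omar: 3 of 5 neighbours < 4, below threshold.
  Pia: 2 of 3 neighbours ≥ 1, adopts the app.
Round 3 — no new adoptions; cascade stops.

Cal, Lee, Omar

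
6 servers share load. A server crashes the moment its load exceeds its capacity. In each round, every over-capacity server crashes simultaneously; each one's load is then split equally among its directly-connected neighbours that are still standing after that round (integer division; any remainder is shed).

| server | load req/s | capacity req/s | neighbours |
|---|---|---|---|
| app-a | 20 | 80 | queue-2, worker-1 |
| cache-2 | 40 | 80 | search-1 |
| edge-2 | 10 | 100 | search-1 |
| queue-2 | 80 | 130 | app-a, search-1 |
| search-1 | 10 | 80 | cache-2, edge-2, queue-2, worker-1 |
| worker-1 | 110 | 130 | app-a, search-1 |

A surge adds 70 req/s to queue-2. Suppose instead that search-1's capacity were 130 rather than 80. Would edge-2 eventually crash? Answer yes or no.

yes

With search-1's capacity at 130:
Round 1 — queue-2 at 150 > 130. queue-2 crashes.
  queue-2 sheds 150 req/s to app-a, search-1: 75 each.
    app-a: 20+75 = 95 > 80
    search-1: 10+75 = 85 ≤ 130
Round 2 — app-a crashes.
  app-a sheds 95 req/s to worker-1: 95 each.
    worker-1: 110+95 = 205 > 130
Round 3 — worker-1 crashes.
  worker-1 sheds 205 req/s to search-1: 205 each.
    search-1: 85+205 = 290 > 130
Round 4 — search-1 crashes.
  search-1 sheds 290 req/s to cache-2, edge-2: 145 each.
    cache-2: 40+145 = 185 > 80
    edge-2: 10+145 = 155 > 100
Round 5 — cache-2, edge-2 crash.
  cache-2 sheds 185 req/s: no online neighbours, lost.
  edge-2 sheds 155 req/s: no online neighbours, lost.
No further crashes.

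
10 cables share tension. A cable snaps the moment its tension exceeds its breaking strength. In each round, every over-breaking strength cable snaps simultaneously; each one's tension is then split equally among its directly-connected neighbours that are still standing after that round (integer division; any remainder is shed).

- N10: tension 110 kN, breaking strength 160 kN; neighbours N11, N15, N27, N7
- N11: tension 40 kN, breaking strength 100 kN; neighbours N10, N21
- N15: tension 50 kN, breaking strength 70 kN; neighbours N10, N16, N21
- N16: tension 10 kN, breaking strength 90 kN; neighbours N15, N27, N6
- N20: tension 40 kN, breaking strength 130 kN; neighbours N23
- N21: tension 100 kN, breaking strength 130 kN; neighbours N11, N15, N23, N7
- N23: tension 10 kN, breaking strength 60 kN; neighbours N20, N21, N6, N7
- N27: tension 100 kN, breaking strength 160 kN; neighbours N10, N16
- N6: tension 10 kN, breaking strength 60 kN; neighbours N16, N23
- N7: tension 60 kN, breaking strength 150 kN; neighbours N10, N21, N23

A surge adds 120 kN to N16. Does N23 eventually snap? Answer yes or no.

Round 1 — N16 at 130 > 90. N16 snaps.
  N16 sheds 130 kN to N15, N27, N6: 43 each (1 lost).
    N15: 50+43 = 93 > 70
    N27: 100+43 = 143 ≤ 160
    N6: 10+43 = 53 ≤ 60
Round 2 — N15 snaps.
  N15 sheds 93 kN to N10, N21: 46 each (1 lost).
    N10: 110+46 = 156 ≤ 160
    N21: 100+46 = 146 > 130
Round 3 — N21 snaps.
  N21 sheds 146 kN to N11, N23, N7: 48 each (2 lost).
    N11: 40+48 = 88 ≤ 100
    N23: 10+48 = 58 ≤ 60
    N7: 60+48 = 108 ≤ 150
No further breaks.

no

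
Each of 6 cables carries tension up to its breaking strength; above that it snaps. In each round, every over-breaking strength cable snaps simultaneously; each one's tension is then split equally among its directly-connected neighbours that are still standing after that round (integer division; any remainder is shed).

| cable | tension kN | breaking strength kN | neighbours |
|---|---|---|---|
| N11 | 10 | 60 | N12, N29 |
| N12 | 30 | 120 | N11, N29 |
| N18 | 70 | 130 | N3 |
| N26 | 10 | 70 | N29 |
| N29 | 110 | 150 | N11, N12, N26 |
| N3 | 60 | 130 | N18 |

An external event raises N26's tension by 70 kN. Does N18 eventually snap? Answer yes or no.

Round 1 — N26 at 80 > 70. N26 snaps.
  N26 sheds 80 kN to N29: 80 each.
    N29: 110+80 = 190 > 150
Round 2 — N29 snaps.
  N29 sheds 190 kN to N11, N12: 95 each.
    N11: 10+95 = 105 > 60
    N12: 30+95 = 125 > 120
Round 3 — N11, N12 snap.
  N11 sheds 105 kN: no online neighbours, lost.
  N12 sheds 125 kN: no online neighbours, lost.
No further breaks.

no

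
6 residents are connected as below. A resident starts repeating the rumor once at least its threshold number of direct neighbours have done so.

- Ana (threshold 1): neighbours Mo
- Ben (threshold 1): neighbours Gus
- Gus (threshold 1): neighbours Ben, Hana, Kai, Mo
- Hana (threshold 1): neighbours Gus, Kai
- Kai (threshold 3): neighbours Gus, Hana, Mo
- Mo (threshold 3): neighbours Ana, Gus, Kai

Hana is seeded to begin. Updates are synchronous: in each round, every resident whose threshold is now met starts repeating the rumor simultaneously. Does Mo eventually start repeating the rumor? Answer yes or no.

Round 1 — Hana starts repeating the rumor (initial).
Round 2 — checking thresholds:
  Gus: 1 of 4 neighbours ≥ 1, starts repeating the rumor.
  Kai: 1 of 3 neighbours < 3, below threshold.
Round 3 — checking thresholds:
  Ben: 1 of 1 neighbours ≥ 1, starts repeating the rumor.
  Kai: 2 of 3 neighbours < 3, below threshold.
  Mo: 1 of 3 neighbours < 3, below threshold.
Round 4 — no new spreads; cascade stops.

no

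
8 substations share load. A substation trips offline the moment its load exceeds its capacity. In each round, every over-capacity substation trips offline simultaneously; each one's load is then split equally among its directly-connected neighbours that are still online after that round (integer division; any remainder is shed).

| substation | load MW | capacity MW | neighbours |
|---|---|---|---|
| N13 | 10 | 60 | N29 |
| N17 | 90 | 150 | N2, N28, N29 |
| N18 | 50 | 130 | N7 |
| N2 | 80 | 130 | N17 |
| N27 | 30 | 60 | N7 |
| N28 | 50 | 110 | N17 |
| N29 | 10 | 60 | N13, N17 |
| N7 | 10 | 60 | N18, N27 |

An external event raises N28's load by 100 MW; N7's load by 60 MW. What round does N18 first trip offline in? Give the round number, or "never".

never

Round 1 — N28 at 150 > 110; N7 at 70 > 60. N28, N7 trip offline.
  N28 sheds 150 MW to N17: 150 each.
    N17: 90+150 = 240 > 150
  N7 sheds 70 MW to N18, N27: 35 each.
    N18: 50+35 = 85 ≤ 130
    N27: 30+35 = 65 > 60
Round 2 — N17, N27 trip offline.
  N17 sheds 240 MW to N2, N29: 120 each.
    N2: 80+120 = 200 > 130
    N29: 10+120 = 130 > 60
  N27 sheds 65 MW: no online neighbours, lost.
Round 3 — N2, N29 trip offline.
  N2 sheds 200 MW: no online neighbours, lost.
  N29 sheds 130 MW to N13: 130 each.
    N13: 10+130 = 140 > 60
Round 4 — N13 trips offline.
  N13 sheds 140 MW: no online neighbours, lost.
No further trips.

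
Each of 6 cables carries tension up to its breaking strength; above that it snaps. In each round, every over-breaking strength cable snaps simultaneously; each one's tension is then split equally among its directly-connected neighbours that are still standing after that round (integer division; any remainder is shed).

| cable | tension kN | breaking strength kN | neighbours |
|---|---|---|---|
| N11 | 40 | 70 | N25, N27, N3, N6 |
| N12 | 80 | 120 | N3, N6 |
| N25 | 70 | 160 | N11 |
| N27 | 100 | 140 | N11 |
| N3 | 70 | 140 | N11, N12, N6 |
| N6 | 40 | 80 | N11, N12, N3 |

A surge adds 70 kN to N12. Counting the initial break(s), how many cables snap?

Round 1 — N12 at 150 > 120. N12 snaps.
  N12 sheds 150 kN to N3, N6: 75 each.
    N3: 70+75 = 145 > 140
    N6: 40+75 = 115 > 80
Round 2 — N3, N6 snap.
  N3 sheds 145 kN to N11: 145 each.
    N11: 40+145 = 185 > 70
  N6 sheds 115 kN to N11: 115 each.
    N11: 185+115 = 300 > 70
Round 3 — N11 snaps.
  N11 sheds 300 kN to N25, N27: 150 each.
    N25: 70+150 = 220 > 160
    N27: 100+150 = 250 > 140
Round 4 — N25, N27 snap.
  N25 sheds 220 kN: no online neighbours, lost.
  N27 sheds 250 kN: no online neighbours, lost.
No further breaks.

6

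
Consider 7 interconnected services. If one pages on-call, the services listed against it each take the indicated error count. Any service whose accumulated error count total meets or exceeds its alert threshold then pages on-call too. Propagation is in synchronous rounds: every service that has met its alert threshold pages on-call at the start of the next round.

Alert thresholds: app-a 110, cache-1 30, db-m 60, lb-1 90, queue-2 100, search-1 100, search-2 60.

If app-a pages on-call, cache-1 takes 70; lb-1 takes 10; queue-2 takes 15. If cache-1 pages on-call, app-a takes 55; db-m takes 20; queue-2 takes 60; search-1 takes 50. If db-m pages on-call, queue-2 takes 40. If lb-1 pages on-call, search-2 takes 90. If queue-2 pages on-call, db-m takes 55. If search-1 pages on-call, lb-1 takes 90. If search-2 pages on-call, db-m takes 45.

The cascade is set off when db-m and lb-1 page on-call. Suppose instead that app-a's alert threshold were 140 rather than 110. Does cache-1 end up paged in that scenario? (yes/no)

no

With app-a's alert threshold at 140:
Round 1 — db-m, lb-1 page on-call (initial).
  queue-2: +40 → 40 < 100
  search-2: +90 → 90 ≥ 60
Round 2 — search-2 pages on-call.
No further pages.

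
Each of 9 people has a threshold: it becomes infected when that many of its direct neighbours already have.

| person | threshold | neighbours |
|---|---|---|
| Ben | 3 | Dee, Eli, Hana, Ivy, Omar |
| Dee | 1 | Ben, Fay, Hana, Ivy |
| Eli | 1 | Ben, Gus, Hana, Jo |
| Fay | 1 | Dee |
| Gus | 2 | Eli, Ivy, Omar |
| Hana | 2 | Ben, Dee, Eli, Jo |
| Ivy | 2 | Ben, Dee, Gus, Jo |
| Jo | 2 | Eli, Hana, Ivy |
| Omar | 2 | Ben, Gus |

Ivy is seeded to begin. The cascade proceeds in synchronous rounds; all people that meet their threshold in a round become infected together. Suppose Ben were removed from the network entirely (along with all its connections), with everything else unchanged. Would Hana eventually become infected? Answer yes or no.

With Ben removed:
Round 1 — Ivy becomes infected (initial).
Round 2 — checking thresholds:
  Dee: 1 of 3 neighbours ≥ 1, becomes infected.
  Gus: 1 of 3 neighbours < 2, below threshold.
  Jo: 1 of 3 neighbours < 2, below threshold.
Round 3 — checking thresholds:
  Fay: 1 of 1 neighbours ≥ 1, becomes infected.
  Gus: 1 of 3 neighbours < 2, below threshold.
  Hana: 1 of 3 neighbours < 2, below threshold.
  Jo: 1 of 3 neighbours < 2, below threshold.
Round 4 — no new infections; cascade stops.

no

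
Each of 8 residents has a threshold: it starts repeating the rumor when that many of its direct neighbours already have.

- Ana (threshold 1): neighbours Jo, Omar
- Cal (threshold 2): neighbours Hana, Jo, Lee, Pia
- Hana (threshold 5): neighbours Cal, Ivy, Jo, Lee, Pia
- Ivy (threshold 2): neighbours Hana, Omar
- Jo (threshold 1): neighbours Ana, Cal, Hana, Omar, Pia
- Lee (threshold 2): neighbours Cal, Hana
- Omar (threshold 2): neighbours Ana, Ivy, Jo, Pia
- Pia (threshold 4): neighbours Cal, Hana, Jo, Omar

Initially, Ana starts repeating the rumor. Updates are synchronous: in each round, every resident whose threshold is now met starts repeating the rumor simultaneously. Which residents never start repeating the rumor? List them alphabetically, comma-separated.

Round 1 — Ana starts repeating the rumor (initial).
Round 2 — checking thresholds:
  Jo: 1 of 5 neighbours ≥ 1, starts repeating the rumor.
  Omar: 1 of 4 neighbours < 2, below threshold.
Round 3 — checking thresholds:
  Cal: 1 of 4 neighbours < 2, below threshold.
  Hana: 1 of 5 neighbours < 5, below threshold.
  Omar: 2 of 4 neighbours ≥ 2, starts repeating the rumor.
  Pia: 1 of 4 neighbours < 4, below threshold.
Round 4 — no new spreads; cascade stops.

Cal, Hana, Ivy, Lee, Pia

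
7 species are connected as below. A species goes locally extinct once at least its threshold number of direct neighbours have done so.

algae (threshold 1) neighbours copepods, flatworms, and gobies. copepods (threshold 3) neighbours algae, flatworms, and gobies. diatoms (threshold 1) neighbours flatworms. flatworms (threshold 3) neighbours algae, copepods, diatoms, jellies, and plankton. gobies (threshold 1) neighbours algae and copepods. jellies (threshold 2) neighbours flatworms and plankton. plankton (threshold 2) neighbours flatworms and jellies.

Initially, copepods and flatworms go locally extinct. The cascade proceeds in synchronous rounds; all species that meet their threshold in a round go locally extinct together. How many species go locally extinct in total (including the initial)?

5

Round 1 — copepods, flatworms go locally extinct (initial).
Round 2 — checking thresholds:
  algae: 2 of 3 neighbours ≥ 1, goes locally extinct.
  diatoms: 1 of 1 neighbours ≥ 1, goes locally extinct.
  gobies: 1 of 2 neighbours ≥ 1, goes locally extinct.
  jellies: 1 of 2 neighbours < 2, holds.
  plankton: 1 of 2 neighbours < 2, holds.
Round 3 — no new extinctions; cascade stops.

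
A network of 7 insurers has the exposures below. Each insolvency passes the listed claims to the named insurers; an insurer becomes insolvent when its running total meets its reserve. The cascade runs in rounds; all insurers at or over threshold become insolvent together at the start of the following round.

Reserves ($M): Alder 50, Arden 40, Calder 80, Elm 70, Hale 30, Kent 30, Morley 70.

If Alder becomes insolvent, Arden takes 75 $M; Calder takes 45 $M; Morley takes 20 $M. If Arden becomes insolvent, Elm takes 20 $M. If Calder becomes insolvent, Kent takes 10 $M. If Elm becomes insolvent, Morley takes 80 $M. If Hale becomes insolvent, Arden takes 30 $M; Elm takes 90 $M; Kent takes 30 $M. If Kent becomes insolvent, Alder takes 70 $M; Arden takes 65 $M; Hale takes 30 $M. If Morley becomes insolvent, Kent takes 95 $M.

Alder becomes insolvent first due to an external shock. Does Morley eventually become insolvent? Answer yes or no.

Round 1 — Alder becomes insolvent (initial).
  Arden: +75 → 75 ≥ 40
  Calder: +45 → 45 < 80
  Morley: +20 → 20 < 70
Round 2 — Arden becomes insolvent.
  Elm: +20 → 20 < 70
No further insolvencies.

no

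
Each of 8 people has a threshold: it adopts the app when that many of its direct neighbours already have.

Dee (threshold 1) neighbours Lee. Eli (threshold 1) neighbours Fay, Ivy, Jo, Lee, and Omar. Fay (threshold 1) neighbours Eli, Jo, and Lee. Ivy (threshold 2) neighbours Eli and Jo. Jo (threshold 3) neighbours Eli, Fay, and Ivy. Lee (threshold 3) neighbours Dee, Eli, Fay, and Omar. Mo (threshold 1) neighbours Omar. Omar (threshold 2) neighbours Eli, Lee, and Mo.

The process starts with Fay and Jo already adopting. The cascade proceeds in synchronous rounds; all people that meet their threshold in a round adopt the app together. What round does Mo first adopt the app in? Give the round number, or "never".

never

Round 1 — Fay, Jo adopt the app (initial).
Round 2 — checking thresholds:
  Eli: 2 of 5 neighbours ≥ 1, adopts the app.
  Ivy: 1 of 2 neighbours < 2, not yet.
  Lee: 1 of 4 neighbours < 3, not yet.
Round 3 — checking thresholds:
  Ivy: 2 of 2 neighbours ≥ 2, adopts the app.
  Lee: 2 of 4 neighbours < 3, not yet.
  Omar: 1 of 3 neighbours < 2, not yet.
Round 4 — no new adoptions; cascade stops.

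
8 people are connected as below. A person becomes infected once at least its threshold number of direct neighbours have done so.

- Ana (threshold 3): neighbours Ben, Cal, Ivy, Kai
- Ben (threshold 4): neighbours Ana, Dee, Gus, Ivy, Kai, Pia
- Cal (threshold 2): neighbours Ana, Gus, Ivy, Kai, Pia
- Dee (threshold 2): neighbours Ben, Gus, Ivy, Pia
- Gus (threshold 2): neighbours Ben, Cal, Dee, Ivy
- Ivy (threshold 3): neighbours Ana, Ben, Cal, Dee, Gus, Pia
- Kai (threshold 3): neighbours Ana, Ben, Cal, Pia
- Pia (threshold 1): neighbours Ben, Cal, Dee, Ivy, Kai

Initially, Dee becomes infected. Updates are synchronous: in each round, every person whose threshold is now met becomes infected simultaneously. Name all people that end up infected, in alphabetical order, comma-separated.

Round 1 — Dee becomes infected (initial).
Round 2 — checking thresholds:
  Ben: 1 of 6 neighbours < 4, below threshold.
  Gus: 1 of 4 neighbours < 2, below threshold.
  Ivy: 1 of 6 neighbours < 3, below threshold.
  Pia: 1 of 5 neighbours ≥ 1, becomes infected.
Round 3 — no new infections; cascade stops.

Dee, Pia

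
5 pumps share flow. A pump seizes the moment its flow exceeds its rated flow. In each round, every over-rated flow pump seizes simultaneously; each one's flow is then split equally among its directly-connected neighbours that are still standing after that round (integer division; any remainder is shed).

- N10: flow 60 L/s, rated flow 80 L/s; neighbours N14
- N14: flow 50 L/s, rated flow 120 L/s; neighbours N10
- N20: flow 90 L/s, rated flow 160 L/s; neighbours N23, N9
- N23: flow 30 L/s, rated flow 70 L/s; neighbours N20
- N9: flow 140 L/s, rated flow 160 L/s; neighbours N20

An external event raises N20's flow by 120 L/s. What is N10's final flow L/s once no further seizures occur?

Round 1 — N20 at 210 > 160. N20 seizes.
  N20 sheds 210 L/s to N23, N9: 105 each.
    N23: 30+105 = 135 > 70
    N9: 140+105 = 245 > 160
Round 2 — N23, N9 seize.
  N23 sheds 135 L/s: no online neighbours, lost.
  N9 sheds 245 L/s: no online neighbours, lost.
No further seizures.

60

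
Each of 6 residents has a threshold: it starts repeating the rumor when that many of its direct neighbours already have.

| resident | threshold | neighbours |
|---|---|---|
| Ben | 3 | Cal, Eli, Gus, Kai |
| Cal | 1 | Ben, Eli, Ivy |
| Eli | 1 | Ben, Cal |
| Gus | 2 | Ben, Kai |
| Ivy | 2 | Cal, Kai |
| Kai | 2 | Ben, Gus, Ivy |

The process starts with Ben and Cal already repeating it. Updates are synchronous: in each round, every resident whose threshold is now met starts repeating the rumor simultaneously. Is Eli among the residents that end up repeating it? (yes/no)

yes

Round 1 — Ben, Cal start repeating the rumor (initial).
Round 2 — checking thresholds:
  Eli: 2 of 2 neighbours ≥ 1, starts repeating the rumor.
  Gus: 1 of 2 neighbours < 2, holds.
  Ivy: 1 of 2 neighbours < 2, holds.
  Kai: 1 of 3 neighbours < 2, holds.
Round 3 — no new spreads; cascade stops.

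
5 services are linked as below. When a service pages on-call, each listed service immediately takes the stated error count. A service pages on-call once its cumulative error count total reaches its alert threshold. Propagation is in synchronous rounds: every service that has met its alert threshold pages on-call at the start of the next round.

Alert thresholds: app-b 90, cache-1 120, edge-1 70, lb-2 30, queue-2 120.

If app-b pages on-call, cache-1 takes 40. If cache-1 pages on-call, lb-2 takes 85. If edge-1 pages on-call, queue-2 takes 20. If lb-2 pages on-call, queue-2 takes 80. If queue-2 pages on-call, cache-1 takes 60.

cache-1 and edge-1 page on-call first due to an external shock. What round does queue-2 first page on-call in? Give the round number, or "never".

Round 1 — cache-1, edge-1 page on-call (initial).
  lb-2: +85 → 85 ≥ 30
  queue-2: +20 → 20 < 120
Round 2 — lb-2 pages on-call.
  queue-2: +80 → 100 < 120
No further pages.

never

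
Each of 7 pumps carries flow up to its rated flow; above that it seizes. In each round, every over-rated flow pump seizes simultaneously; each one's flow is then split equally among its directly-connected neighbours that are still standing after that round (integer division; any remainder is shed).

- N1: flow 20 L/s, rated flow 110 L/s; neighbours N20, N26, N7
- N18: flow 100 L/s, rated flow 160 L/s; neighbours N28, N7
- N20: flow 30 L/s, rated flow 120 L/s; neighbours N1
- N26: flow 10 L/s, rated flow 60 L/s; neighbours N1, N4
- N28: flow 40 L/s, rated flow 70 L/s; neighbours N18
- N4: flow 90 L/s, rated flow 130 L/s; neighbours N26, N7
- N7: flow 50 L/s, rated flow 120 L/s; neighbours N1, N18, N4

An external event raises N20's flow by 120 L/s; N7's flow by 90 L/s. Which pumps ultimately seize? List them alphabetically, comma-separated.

Round 1 — N20 at 150 > 120; N7 at 140 > 120. N20, N7 seize.
  N20 sheds 150 L/s to N1: 150 each.
    N1: 20+150 = 170 > 110
  N7 sheds 140 L/s to N1, N18, N4: 46 each (2 lost).
    N1: 170+46 = 216 > 110
    N18: 100+46 = 146 ≤ 160
    N4: 90+46 = 136 > 130
Round 2 — N1, N4 seize.
  N1 sheds 216 L/s to N26: 216 each.
    N26: 10+216 = 226 > 60
  N4 sheds 136 L/s to N26: 136 each.
    N26: 226+136 = 362 > 60
Round 3 — N26 seizes.
  N26 sheds 362 L/s: no online neighbours, lost.
No further seizures.

N1, N20, N26, N4, N7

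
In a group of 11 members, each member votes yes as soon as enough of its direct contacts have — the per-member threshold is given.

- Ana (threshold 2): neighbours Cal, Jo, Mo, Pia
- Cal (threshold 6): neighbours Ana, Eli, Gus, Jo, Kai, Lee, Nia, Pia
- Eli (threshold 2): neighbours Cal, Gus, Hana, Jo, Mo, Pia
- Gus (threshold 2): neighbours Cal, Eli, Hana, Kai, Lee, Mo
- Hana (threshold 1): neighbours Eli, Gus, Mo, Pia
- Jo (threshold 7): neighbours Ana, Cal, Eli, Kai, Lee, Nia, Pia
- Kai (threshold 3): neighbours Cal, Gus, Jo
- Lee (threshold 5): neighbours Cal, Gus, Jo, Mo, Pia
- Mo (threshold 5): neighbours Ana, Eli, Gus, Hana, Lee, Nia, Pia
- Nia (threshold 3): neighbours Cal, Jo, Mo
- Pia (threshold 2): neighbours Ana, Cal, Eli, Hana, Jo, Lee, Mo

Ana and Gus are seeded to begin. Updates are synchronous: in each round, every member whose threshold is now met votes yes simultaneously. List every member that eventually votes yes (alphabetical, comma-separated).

Ana, Eli, Gus, Hana, Mo, Pia

Round 1 — Ana, Gus vote yes (initial).
Round 2 — checking thresholds:
  Cal: 2 of 8 neighbours < 6, below threshold.
  Eli: 1 of 6 neighbours < 2, below threshold.
  Hana: 1 of 4 neighbours ≥ 1, votes yes.
  Jo: 1 of 7 neighbours < 7, below threshold.
  Kai: 1 of 3 neighbours < 3, below threshold.
  Lee: 1 of 5 neighbours < 5, below threshold.
  Mo: 2 of 7 neighbours < 5, below threshold.
  Pia: 1 of 7 neighbours < 2, below threshold.
Round 3 — checking thresholds:
  Cal: 2 of 8 neighbours < 6, below threshold.
  Eli: 2 of 6 neighbours ≥ 2, votes yes.
  Jo: 1 of 7 neighbours < 7, below threshold.
  Kai: 1 of 3 neighbours < 3, below threshold.
  Lee: 1 of 5 neighbours < 5, below threshold.
  Mo: 3 of 7 neighbours < 5, below threshold.
  Pia: 2 of 7 neighbours ≥ 2, votes yes.
Round 4 — checking thresholds:
  Cal: 4 of 8 neighbours < 6, below threshold.
  Jo: 3 of 7 neighbours < 7, below threshold.
  Kai: 1 of 3 neighbours < 3, below threshold.
  Lee: 2 of 5 neighbours < 5, below threshold.
  Mo: 5 of 7 neighbours ≥ 5, votes yes.
Round 5 — no new yes votes; cascade stops.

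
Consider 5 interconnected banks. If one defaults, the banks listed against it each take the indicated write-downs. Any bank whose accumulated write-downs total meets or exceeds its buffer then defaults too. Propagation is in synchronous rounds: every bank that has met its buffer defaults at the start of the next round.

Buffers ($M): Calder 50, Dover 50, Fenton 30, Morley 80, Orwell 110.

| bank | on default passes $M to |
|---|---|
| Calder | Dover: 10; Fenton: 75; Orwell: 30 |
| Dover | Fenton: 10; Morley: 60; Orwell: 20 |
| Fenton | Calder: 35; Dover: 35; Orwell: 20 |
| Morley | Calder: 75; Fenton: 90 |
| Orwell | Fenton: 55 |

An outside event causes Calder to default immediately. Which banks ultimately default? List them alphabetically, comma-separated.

Calder, Fenton

Round 1 — Calder defaults (initial).
  Dover: +10 → 10 < 50
  Fenton: +75 → 75 ≥ 30
  Orwell: +30 → 30 < 110
Round 2 — Fenton defaults.
  Dover: +35 → 45 < 50
  Orwell: +20 → 50 < 110
No further defaults.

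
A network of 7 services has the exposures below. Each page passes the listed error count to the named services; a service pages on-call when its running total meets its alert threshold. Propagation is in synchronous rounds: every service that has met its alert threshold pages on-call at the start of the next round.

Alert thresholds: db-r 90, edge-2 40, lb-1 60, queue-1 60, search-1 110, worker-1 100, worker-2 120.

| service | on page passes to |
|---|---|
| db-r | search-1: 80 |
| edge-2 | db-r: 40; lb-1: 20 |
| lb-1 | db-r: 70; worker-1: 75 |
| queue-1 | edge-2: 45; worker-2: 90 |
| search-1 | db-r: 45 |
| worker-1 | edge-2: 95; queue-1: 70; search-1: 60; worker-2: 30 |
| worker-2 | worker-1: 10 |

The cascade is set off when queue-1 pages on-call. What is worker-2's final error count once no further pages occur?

90

Round 1 — queue-1 pages on-call (initial).
  edge-2: +45 → 45 ≥ 40
  worker-2: +90 → 90 < 120
Round 2 — edge-2 pages on-call.
  db-r: +40 → 40 < 90
  lb-1: +20 → 20 < 60
No further pages.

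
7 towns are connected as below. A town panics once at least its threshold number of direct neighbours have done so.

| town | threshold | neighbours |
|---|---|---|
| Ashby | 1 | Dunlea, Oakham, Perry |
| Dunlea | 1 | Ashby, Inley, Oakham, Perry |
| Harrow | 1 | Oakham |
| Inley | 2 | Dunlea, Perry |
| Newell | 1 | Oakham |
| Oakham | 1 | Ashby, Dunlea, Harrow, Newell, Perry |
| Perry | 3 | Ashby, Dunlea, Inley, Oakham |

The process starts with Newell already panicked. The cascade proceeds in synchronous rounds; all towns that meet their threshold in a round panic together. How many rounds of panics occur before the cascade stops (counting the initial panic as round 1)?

5

Round 1 — Newell panics (initial).
Round 2 — checking thresholds:
  Oakham: 1 of 5 neighbours ≥ 1, panics.
Round 3 — checking thresholds:
  Ashby: 1 of 3 neighbours ≥ 1, panics.
  Dunlea: 1 of 4 neighbours ≥ 1, panics.
  Harrow: 1 of 1 neighbours ≥ 1, panics.
  Perry: 1 of 4 neighbours < 3, holds.
Round 4 — checking thresholds:
  Inley: 1 of 2 neighbours < 2, holds.
  Perry: 3 of 4 neighbours ≥ 3, panics.
Round 5 — checking thresholds:
  Inley: 2 of 2 neighbours ≥ 2, panics.
Round 6 — no new panics; cascade stops.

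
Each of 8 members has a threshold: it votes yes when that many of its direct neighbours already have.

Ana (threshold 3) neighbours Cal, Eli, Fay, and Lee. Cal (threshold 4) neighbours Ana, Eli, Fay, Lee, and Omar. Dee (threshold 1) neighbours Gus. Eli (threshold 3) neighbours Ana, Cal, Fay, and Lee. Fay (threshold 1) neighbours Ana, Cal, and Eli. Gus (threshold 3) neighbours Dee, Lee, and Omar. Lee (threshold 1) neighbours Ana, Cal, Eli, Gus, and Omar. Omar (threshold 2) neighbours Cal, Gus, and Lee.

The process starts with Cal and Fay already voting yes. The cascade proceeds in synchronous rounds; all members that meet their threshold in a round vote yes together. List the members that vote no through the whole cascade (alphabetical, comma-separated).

Round 1 — Cal, Fay vote yes (initial).
Round 2 — checking thresholds:
  Ana: 2 of 4 neighbours < 3, holds.
  Eli: 2 of 4 neighbours < 3, holds.
  Lee: 1 of 5 neighbours ≥ 1, votes yes.
  Omar: 1 of 3 neighbours < 2, holds.
Round 3 — checking thresholds:
  Ana: 3 of 4 neighbours ≥ 3, votes yes.
  Eli: 3 of 4 neighbours ≥ 3, votes yes.
  Gus: 1 of 3 neighbours < 3, holds.
  Omar: 2 of 3 neighbours ≥ 2, votes yes.
Round 4 — no new yes votes; cascade stops.

Dee, Gus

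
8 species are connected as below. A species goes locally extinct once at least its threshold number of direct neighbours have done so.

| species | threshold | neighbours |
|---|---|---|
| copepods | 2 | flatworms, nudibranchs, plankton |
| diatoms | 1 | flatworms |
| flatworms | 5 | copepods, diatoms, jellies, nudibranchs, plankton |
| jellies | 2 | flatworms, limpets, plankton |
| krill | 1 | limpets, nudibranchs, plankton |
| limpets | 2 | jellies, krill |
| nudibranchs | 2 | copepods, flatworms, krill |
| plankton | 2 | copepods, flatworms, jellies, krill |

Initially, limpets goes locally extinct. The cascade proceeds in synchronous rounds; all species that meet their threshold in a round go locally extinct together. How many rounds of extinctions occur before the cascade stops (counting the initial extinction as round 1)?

2

Round 1 — limpets goes locally extinct (initial).
Round 2 — checking thresholds:
  jellies: 1 of 3 neighbours < 2, not yet.
  krill: 1 of 3 neighbours ≥ 1, goes locally extinct.
Round 3 — no new extinctions; cascade stops.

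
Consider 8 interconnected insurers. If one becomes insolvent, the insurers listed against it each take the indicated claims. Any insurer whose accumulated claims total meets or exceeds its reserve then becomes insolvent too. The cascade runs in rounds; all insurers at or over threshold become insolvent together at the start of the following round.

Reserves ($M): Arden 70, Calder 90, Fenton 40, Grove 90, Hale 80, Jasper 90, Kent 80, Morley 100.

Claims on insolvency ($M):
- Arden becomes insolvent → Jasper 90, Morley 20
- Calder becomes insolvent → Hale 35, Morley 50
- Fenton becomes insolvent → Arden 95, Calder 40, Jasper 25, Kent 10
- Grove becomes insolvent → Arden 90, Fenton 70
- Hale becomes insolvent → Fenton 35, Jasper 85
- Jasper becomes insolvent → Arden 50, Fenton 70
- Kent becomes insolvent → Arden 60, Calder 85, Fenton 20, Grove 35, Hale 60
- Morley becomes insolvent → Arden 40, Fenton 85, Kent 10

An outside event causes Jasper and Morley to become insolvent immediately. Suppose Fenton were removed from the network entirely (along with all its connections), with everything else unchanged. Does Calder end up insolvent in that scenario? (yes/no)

With Fenton removed:
Round 1 — Jasper, Morley become insolvent (initial).
  Arden: +50+40 → 90 ≥ 70
  Kent: +10 → 10 < 80
Round 2 — Arden becomes insolvent.
No further insolvencies.

no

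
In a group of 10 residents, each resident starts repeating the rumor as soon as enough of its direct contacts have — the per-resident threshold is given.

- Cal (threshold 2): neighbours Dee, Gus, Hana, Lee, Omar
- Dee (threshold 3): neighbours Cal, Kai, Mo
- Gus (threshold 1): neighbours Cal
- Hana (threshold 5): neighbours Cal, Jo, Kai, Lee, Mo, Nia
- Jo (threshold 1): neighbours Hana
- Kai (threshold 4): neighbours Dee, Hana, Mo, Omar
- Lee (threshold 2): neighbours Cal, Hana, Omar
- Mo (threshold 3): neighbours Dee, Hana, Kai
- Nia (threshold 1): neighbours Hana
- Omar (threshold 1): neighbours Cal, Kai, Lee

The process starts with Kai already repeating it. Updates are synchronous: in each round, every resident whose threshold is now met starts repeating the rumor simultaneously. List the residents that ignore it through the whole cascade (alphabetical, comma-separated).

Round 1 — Kai starts repeating the rumor (initial).
Round 2 — checking thresholds:
  Dee: 1 of 3 neighbours < 3, below threshold.
  Hana: 1 of 6 neighbours < 5, below threshold.
  Mo: 1 of 3 neighbours < 3, below threshold.
  Omar: 1 of 3 neighbours ≥ 1, starts repeating the rumor.
Round 3 — no new spreads; cascade stops.

Cal, Dee, Gus, Hana, Jo, Lee, Mo, Nia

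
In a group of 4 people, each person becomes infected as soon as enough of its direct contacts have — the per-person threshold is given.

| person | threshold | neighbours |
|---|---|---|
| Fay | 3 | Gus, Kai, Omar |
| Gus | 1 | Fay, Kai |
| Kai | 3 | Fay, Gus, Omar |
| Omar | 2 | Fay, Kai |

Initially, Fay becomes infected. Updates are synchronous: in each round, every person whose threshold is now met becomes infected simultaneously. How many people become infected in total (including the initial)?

2

Round 1 — Fay becomes infected (initial).
Round 2 — checking thresholds:
  Gus: 1 of 2 neighbours ≥ 1, becomes infected.
  Kai: 1 of 3 neighbours < 3, not yet.
  Omar: 1 of 2 neighbours < 2, not yet.
Round 3 — no new infections; cascade stops.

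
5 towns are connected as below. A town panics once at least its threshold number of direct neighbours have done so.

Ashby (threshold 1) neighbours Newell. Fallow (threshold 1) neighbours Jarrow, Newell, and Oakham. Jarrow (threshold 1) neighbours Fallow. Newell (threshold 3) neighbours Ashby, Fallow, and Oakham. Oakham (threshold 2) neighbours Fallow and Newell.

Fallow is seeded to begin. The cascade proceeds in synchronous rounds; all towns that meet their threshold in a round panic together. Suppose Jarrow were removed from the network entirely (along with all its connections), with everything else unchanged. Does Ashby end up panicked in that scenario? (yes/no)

With Jarrow removed:
Round 1 — Fallow panics (initial).
Round 2 — no new panics; cascade stops.

no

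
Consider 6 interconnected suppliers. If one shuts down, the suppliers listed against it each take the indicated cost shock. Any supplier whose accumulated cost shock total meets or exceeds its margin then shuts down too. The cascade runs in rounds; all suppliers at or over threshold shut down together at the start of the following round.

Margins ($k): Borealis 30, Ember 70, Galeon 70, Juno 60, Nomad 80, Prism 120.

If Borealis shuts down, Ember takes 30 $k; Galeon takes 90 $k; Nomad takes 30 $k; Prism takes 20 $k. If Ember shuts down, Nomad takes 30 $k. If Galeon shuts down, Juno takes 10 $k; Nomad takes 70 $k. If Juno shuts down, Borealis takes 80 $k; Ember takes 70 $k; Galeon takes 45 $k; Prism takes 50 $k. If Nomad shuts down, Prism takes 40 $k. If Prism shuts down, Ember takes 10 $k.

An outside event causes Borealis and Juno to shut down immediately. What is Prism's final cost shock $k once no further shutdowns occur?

Round 1 — Borealis, Juno shut down (initial).
  Ember: +30+70 → 100 ≥ 70
  Galeon: +90+45 → 135 ≥ 70
  Nomad: +30 → 30 < 80
  Prism: +20+50 → 70 < 120
Round 2 — Ember, Galeon shut down.
  Nomad: +30+70 → 130 ≥ 80
Round 3 — Nomad shuts down.
  Prism: +40 → 110 < 120
No further shutdowns.

110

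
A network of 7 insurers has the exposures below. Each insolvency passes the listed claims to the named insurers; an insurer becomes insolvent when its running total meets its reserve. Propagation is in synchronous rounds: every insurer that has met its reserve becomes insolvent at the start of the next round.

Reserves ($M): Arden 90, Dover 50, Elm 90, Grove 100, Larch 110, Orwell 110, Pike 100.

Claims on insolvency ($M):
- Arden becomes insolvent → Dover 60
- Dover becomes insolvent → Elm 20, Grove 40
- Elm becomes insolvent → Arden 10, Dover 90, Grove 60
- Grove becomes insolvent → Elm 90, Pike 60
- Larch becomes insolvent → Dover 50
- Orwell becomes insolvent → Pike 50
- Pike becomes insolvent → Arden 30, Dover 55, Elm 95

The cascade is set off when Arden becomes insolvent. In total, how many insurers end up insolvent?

2

Round 1 — Arden becomes insolvent (initial).
  Dover: +60 → 60 ≥ 50
Round 2 — Dover becomes insolvent.
  Elm: +20 → 20 < 90
  Grove: +40 → 40 < 100
No further insolvencies.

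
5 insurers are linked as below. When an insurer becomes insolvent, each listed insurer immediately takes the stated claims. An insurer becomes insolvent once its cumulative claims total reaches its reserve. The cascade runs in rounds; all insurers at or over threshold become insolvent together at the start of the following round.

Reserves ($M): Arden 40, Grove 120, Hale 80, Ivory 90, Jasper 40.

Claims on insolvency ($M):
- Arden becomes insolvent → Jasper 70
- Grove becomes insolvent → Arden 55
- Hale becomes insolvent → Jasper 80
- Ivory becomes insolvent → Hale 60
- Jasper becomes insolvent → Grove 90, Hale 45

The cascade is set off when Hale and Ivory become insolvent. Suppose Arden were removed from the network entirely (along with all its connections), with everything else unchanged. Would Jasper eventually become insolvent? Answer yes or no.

yes

With Arden removed:
Round 1 — Hale, Ivory become insolvent (initial).
  Jasper: +80 → 80 ≥ 40
Round 2 — Jasper becomes insolvent.
  Grove: +90 → 90 < 120
No further insolvencies.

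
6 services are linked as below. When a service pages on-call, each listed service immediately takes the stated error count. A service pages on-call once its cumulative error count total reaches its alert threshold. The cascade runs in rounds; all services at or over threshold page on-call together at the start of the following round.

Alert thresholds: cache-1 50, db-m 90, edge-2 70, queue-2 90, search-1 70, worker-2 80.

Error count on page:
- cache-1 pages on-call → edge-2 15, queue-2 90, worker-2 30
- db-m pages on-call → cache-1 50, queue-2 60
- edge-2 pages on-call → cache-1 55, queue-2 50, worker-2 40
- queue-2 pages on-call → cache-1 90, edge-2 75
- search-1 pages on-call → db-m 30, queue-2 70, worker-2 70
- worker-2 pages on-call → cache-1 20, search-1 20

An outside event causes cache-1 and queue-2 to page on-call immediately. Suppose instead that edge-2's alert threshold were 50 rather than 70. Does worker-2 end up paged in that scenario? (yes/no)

no

With edge-2's alert threshold at 50:
Round 1 — cache-1, queue-2 page on-call (initial).
  edge-2: +15+75 → 90 ≥ 50
  worker-2: +30 → 30 < 80
Round 2 — edge-2 pages on-call.
  worker-2: +40 → 70 < 80
No further pages.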